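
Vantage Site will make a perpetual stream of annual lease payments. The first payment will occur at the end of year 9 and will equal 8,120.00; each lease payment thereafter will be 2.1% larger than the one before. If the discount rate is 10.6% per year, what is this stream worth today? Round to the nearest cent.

Value at end of year 8: C₁ / (r − g) = 8,120.00 / (0.106 − 0.021) = 95,529.4118
Discount to today: PV = 95,529.4118 / (1 + 0.106)^8 = 95,529.4118 / 2.238933 = 42,667.39

42667.39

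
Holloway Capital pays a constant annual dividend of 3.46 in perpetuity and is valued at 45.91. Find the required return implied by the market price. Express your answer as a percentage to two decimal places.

P = C/r ⇒ r = C/P = 3.46/45.91 = 0.075365

7.54%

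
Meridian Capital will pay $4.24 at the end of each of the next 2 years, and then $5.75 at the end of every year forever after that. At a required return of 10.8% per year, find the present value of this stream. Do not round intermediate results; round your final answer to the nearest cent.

$50.65

PV of 2-year annuity: $4.24 × [1 − (1+0.108)^−2] / 0.108 = 7.28043
Perpetuity value at year 2: $5.75 / 0.108 = 53.24074
PV of perpetuity: 53.24074 / (1+0.108)^2 = 43.36752
Total PV = 7.28043 + 43.36752 = 50.64795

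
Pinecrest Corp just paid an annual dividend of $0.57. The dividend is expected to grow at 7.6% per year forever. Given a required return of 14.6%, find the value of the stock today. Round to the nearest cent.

$8.76

D₁ = D₀ × (1 + g) = $0.57 × 1.076 = $0.6133
Growing perpetuity: P = D₁ / (r − g) = $0.6133 / (0.146 − 0.076) = $8.76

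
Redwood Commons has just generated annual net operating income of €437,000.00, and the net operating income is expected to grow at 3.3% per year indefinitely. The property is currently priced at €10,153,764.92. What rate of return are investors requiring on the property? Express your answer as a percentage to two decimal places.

D₁ = €437,000.00 × 1.033 = €451,421.0000
P = D₁/(r − g) ⇒ r = D₁/P + g = €451,421.0000/€10,153,764.92 + 0.033 = 0.044458 + 0.033 = 0.077458

7.75%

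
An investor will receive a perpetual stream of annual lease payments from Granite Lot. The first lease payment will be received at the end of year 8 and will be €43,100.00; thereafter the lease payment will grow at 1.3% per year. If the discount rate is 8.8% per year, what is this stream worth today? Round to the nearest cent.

€318429.83

Value at end of year 7: C₁ / (r − g) = €43,100.00 / (0.088 − 0.013) = €574,666.6667
Discount to today: PV = €574,666.6667 / (1 + 0.088)^7 = €574,666.6667 / 1.804689 = €318,429.83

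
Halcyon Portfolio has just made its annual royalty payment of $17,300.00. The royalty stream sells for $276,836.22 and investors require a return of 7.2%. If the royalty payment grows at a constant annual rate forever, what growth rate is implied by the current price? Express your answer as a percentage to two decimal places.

0.89%

P = D₀(1+g)/(r−g) ⇒ P(r−g) = D₀(1+g) ⇒ g(P+D₀) = P·r − D₀
g = (P·r − D₀)/(P + D₀) = ($276,836.22×0.072 − $17,300.00) / ($276,836.22 + $17,300.00) = 0.008949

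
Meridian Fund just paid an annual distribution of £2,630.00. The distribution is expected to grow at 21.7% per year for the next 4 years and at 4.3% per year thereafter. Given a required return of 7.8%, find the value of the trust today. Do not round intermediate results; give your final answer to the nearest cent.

D_1 = 3200.71000
D_2 = 3895.26407
D_3 = 4740.53637
D_4 = 5769.23277
Terminal value at year 4: TV = D_4×(1+g_2)/(r−g_2) = 6017.30978/0.035 = 171923.13643
P_0 = D_1/(1+r)^1 + D_2/(1+r)^2 + D_3/(1+r)^3 + D_4/(1+r)^4 + TV/(1+r)^4
    = 2969.11874 + 3351.96429 + 3784.17490 + 4272.11582 + 127309.05138 = 141686.42512

£141686.43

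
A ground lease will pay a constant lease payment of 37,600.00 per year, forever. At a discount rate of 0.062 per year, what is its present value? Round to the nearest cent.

Level perpetuity: PV = C / r = 37,600.00 / 0.062 = 606,451.61

606451.61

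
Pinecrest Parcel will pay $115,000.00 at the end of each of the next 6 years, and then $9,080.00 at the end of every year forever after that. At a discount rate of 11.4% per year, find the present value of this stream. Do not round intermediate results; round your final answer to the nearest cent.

$522631.24

PV of 6-year annuity: $115,000.00 × [1 − (1+0.114)^−6] / 0.114 = 480956.78922
Perpetuity value at year 6: $9,080.00 / 0.114 = 79649.12281
PV of perpetuity: 79649.12281 / (1+0.114)^6 = 41674.44762
Total PV = 480956.78922 + 41674.44762 = 522631.23684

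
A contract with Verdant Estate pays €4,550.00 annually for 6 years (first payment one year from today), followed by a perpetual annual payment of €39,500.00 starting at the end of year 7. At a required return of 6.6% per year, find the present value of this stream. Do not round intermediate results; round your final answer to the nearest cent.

PV of 6-year annuity: €4,550.00 × [1 − (1+0.066)^−6] / 0.066 = 21958.18014
Perpetuity value at year 6: €39,500.00 / 0.066 = 598484.84848
PV of perpetuity: 598484.84848 / (1+0.066)^6 = 407858.88905
Total PV = 21958.18014 + 407858.88905 = 429817.06918

€429817.07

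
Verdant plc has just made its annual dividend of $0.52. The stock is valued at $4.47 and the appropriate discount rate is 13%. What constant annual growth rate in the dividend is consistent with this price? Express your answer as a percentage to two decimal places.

P = D₀(1+g)/(r−g) ⇒ P(r−g) = D₀(1+g) ⇒ g(P+D₀) = P·r − D₀
g = (P·r − D₀)/(P + D₀) = ($4.47×0.13 − $0.52) / ($4.47 + $0.52) = 0.012244

1.22%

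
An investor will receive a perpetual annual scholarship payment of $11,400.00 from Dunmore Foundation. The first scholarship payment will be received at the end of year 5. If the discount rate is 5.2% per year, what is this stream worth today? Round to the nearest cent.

Value at end of year 4: C / r = $11,400.00 / 0.052 = $219,230.7692
Discount to today: PV = $219,230.7692 / (1 + 0.052)^4 = $219,230.7692 / 1.224794 = $178,994.03

$178994.03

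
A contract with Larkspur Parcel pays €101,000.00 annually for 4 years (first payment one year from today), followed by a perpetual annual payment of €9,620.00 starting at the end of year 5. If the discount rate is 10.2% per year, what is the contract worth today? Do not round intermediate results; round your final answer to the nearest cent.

PV of 4-year annuity: €101,000.00 × [1 − (1+0.102)^−4] / 0.102 = 318775.22773
Perpetuity value at year 4: €9,620.00 / 0.102 = 94313.72549
PV of perpetuity: 94313.72549 / (1+0.102)^4 = 63951.17410
Total PV = 318775.22773 + 63951.17410 = 382726.40183

€382726.40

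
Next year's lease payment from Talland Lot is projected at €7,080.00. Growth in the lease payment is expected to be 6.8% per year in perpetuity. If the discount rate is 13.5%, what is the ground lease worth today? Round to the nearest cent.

€105671.64

Growing perpetuity: P = D₁ / (r − g) = €7,080.0000 / (0.135 − 0.068) = €105,671.64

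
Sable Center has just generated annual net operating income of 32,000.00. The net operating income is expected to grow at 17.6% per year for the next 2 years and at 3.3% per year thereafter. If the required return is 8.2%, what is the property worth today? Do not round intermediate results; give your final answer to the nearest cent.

D_1 = 37632.00000
D_2 = 44255.23200
Terminal value at year 2: TV = D_2×(1+g_2)/(r−g_2) = 45715.65466/0.049 = 932972.54400
P_0 = D_1/(1+r)^1 + D_2/(1+r)^2 + TV/(1+r)^2
    = 34780.03697 + 37801.59286 + 796919.29439 = 869500.92421

869500.92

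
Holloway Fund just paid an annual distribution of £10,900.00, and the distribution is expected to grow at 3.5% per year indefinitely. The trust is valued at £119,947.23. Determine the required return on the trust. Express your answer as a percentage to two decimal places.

12.91%

D₁ = £10,900.00 × 1.035 = £11,281.5000
P = D₁/(r − g) ⇒ r = D₁/P + g = £11,281.5000/£119,947.23 + 0.035 = 0.094054 + 0.035 = 0.129054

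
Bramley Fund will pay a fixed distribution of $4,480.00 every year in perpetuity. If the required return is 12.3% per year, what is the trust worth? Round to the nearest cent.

Level perpetuity: PV = C / r = $4,480.00 / 0.123 = $36,422.76

$36422.76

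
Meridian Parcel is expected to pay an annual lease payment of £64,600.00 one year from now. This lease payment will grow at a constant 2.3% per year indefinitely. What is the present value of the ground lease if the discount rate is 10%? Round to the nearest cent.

£838961.04

Growing perpetuity: P = D₁ / (r − g) = £64,600.0000 / (0.1 − 0.023) = £838,961.04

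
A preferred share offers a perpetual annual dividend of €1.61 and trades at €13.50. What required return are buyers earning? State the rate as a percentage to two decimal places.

P = C/r ⇒ r = C/P = €1.61/€13.50 = 0.119259

11.93%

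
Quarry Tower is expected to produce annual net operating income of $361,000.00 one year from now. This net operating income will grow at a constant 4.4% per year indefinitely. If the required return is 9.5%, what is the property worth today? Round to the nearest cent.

Growing perpetuity: P = D₁ / (r − g) = $361,000.0000 / (0.095 − 0.044) = $7,078,431.37

$7078431.37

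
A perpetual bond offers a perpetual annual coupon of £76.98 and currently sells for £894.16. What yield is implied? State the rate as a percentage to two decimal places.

P = C/r ⇒ r = C/P = £76.98/£894.16 = 0.086092

8.61%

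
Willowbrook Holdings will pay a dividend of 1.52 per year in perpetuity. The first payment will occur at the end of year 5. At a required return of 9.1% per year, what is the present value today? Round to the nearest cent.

11.79

Value at end of year 4: C / r = 1.52 / 0.091 = 16.7033
Discount to today: PV = 16.7033 / (1 + 0.091)^4 = 16.7033 / 1.416769 = 11.79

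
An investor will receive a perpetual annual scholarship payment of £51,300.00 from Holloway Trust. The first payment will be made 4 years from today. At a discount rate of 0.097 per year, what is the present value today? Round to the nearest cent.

Value at end of year 3: C / r = £51,300.00 / 0.097 = £528,865.9794
Discount to today: PV = £528,865.9794 / (1 + 0.097)^3 = £528,865.9794 / 1.320140 = £400,613.65

£400613.65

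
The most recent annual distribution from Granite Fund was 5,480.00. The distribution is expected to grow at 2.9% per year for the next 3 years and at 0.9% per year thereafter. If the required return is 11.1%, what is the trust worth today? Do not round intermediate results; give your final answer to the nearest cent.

57200.48

D_1 = 5638.92000
D_2 = 5802.44868
D_3 = 5970.71969
Terminal value at year 3: TV = D_3×(1+g_2)/(r−g_2) = 6024.45617/0.102 = 59063.29577
P_0 = D_1/(1+r)^1 + D_2/(1+r)^2 + D_3/(1+r)^3 + TV/(1+r)^3
    = 5075.53555 + 4700.92357 + 4353.96071 + 43070.06235 = 57200.48218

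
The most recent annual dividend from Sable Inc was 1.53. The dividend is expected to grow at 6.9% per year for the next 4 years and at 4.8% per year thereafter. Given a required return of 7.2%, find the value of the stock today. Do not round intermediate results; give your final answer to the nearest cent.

D_1 = 1.63557
D_2 = 1.74842
D_3 = 1.86907
D_4 = 1.99803
Terminal value at year 4: TV = D_4×(1+g_2)/(r−g_2) = 2.09394/0.024 = 87.24736
P_0 = D_1/(1+r)^1 + D_2/(1+r)^2 + D_3/(1+r)^3 + D_4/(1+r)^4 + TV/(1+r)^4
    = 1.52572 + 1.52145 + 1.51719 + 1.51294 + 66.06526 = 72.14256

72.14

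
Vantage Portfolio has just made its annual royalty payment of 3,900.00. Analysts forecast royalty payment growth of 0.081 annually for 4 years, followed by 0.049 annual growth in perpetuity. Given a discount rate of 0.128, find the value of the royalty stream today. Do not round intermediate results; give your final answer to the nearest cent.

D_1 = 4215.90000
D_2 = 4557.38790
D_3 = 4926.53632
D_4 = 5325.58576
Terminal value at year 4: TV = D_4×(1+g_2)/(r−g_2) = 5586.53946/0.079 = 70715.68942
P_0 = D_1/(1+r)^1 + D_2/(1+r)^2 + D_3/(1+r)^3 + D_4/(1+r)^4 + TV/(1+r)^4
    = 3737.50000 + 3581.77083 + 3432.53038 + 3289.50828 + 43679.67327 = 57720.98277

57720.98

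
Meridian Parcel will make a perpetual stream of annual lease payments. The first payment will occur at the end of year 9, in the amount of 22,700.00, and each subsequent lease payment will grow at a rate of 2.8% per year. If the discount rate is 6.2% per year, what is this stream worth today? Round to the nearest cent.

Value at end of year 8: C₁ / (r − g) = 22,700.00 / (0.062 − 0.028) = 667,647.0588
Discount to today: PV = 667,647.0588 / (1 + 0.062)^8 = 667,647.0588 / 1.618066 = 412,620.50

412620.50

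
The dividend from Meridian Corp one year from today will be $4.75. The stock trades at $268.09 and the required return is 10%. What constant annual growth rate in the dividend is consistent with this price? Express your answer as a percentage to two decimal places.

P = D₁/(r−g) ⇒ g = r − D₁/P = 0.1 − $4.75/$268.09 = 0.082282

8.23%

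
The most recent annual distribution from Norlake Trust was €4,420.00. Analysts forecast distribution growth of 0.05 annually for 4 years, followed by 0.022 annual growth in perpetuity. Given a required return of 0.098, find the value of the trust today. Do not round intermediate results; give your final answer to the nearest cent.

€65536.24

D_1 = 4641.00000
D_2 = 4873.05000
D_3 = 5116.70250
D_4 = 5372.53762
Terminal value at year 4: TV = D_4×(1+g_2)/(r−g_2) = 5490.73345/0.076 = 72246.49280
P_0 = D_1/(1+r)^1 + D_2/(1+r)^2 + D_3/(1+r)^3 + D_4/(1+r)^4 + TV/(1+r)^4
    = 4226.77596 + 4041.99887 + 3865.29946 + 3696.32462 + 49705.83899 = 65536.23789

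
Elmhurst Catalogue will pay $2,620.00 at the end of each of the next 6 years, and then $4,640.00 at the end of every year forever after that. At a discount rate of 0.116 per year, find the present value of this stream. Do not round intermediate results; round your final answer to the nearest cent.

$31600.01

PV of 6-year annuity: $2,620.00 × [1 − (1+0.116)^−6] / 0.116 = 10895.03262
Perpetuity value at year 6: $4,640.00 / 0.116 = 40000.00000
PV of perpetuity: 40000.00000 / (1+0.116)^6 = 20704.98040
Total PV = 10895.03262 + 20704.98040 = 31600.01302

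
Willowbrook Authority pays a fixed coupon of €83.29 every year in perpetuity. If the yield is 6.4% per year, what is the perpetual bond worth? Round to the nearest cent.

€1301.41

Level perpetuity: PV = C / r = €83.29 / 0.064 = €1,301.41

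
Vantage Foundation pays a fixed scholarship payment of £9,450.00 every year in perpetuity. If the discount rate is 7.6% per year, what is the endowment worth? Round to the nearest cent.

£124342.11

Level perpetuity: PV = C / r = £9,450.00 / 0.076 = £124,342.11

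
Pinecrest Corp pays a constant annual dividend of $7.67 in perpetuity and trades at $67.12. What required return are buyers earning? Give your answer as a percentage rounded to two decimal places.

11.43%

P = C/r ⇒ r = C/P = $7.67/$67.12 = 0.114273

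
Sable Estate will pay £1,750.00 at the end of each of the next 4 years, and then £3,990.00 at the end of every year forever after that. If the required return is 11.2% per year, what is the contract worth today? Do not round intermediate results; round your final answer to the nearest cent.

£28705.09

PV of 4-year annuity: £1,750.00 × [1 − (1+0.112)^−4] / 0.112 = 5406.17699
Perpetuity value at year 4: £3,990.00 / 0.112 = 35625.00000
PV of perpetuity: 35625.00000 / (1+0.112)^4 = 23298.91645
Total PV = 5406.17699 + 23298.91645 = 28705.09345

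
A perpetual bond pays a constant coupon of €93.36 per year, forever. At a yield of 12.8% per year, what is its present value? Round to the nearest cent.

€729.38

Level perpetuity: PV = C / r = €93.36 / 0.128 = €729.38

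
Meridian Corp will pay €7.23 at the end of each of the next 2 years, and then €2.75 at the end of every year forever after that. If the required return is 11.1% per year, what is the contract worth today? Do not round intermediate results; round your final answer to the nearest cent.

PV of 2-year annuity: €7.23 × [1 − (1+0.111)^−2] / 0.111 = 12.36512
Perpetuity value at year 2: €2.75 / 0.111 = 24.77477
PV of perpetuity: 24.77477 / (1+0.111)^2 = 20.07158
Total PV = 12.36512 + 20.07158 = 32.43670

€32.44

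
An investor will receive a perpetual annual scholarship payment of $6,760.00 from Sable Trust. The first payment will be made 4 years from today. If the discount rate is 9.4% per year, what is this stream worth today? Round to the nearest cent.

$54924.60

Value at end of year 3: C / r = $6,760.00 / 0.094 = $71,914.8936
Discount to today: PV = $71,914.8936 / (1 + 0.094)^3 = $71,914.8936 / 1.309339 = $54,924.60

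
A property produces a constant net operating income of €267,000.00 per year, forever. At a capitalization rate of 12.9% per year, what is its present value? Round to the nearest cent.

€2069767.44

Level perpetuity: PV = C / r = €267,000.00 / 0.129 = €2,069,767.44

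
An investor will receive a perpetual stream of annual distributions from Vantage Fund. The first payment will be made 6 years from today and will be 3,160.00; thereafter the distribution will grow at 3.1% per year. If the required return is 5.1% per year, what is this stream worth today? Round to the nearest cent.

Value at end of year 5: C₁ / (r − g) = 3,160.00 / (0.051 − 0.031) = 158,000.0000
Discount to today: PV = 158,000.0000 / (1 + 0.051)^5 = 158,000.0000 / 1.282371 = 123,209.30

123209.30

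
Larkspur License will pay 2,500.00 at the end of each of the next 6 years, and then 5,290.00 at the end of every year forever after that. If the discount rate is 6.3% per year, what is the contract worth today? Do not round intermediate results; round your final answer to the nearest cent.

PV of 6-year annuity: 2,500.00 × [1 − (1+0.063)^−6] / 0.063 = 12178.28555
Perpetuity value at year 6: 5,290.00 / 0.063 = 83968.25397
PV of perpetuity: 83968.25397 / (1+0.063)^6 = 58199.00174
Total PV = 12178.28555 + 58199.00174 = 70377.28729

70377.29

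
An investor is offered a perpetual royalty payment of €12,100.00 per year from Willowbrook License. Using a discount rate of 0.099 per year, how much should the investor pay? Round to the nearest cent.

Level perpetuity: PV = C / r = €12,100.00 / 0.099 = €122,222.22

€122222.22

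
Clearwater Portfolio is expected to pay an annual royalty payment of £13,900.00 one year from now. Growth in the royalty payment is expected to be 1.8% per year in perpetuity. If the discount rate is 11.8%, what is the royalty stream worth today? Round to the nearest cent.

£139000.00

Growing perpetuity: P = D₁ / (r − g) = £13,900.0000 / (0.118 − 0.018) = £139,000.00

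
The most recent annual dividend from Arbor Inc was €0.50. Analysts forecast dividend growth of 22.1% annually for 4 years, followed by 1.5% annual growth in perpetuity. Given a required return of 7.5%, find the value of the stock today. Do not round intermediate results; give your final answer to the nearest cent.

€16.85

D_1 = 0.61050
D_2 = 0.74542
D_3 = 0.91016
D_4 = 1.11130
Terminal value at year 4: TV = D_4×(1+g_2)/(r−g_2) = 1.12797/0.06 = 18.79955
P_0 = D_1/(1+r)^1 + D_2/(1+r)^2 + D_3/(1+r)^3 + D_4/(1+r)^4 + TV/(1+r)^4
    = 0.56791 + 0.64504 + 0.73264 + 0.83214 + 14.07711 = 16.85484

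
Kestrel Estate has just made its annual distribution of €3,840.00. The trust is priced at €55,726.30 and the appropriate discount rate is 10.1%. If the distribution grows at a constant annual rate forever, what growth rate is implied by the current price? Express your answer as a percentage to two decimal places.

3.00%

P = D₀(1+g)/(r−g) ⇒ P(r−g) = D₀(1+g) ⇒ g(P+D₀) = P·r − D₀
g = (P·r − D₀)/(P + D₀) = (€55,726.30×0.101 − €3,840.00) / (€55,726.30 + €3,840.00) = 0.030023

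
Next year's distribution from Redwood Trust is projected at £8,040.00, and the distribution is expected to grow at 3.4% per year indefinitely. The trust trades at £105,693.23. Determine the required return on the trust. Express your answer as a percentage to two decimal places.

P = D₁/(r − g) ⇒ r = D₁/P + g = £8,040.0000/£105,693.23 + 0.034 = 0.076069 + 0.034 = 0.110069

11.01%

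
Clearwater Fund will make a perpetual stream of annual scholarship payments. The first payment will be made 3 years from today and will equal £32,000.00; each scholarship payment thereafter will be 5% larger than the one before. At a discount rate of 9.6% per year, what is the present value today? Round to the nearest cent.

Value at end of year 2: C₁ / (r − g) = £32,000.00 / (0.096 − 0.05) = £695,652.1739
Discount to today: PV = £695,652.1739 / (1 + 0.096)^2 = £695,652.1739 / 1.201216 = £579,123.30

£579123.30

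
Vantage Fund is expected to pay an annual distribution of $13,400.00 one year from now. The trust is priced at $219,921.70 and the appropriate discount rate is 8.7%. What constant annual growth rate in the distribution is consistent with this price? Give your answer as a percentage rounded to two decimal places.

P = D₁/(r−g) ⇒ g = r − D₁/P = 0.087 − $13,400.00/$219,921.70 = 0.026069

2.61%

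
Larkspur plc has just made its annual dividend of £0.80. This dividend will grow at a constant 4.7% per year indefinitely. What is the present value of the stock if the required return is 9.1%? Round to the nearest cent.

£19.04

D₁ = D₀ × (1 + g) = £0.80 × 1.047 = £0.8376
Growing perpetuity: P = D₁ / (r − g) = £0.8376 / (0.091 − 0.047) = £19.04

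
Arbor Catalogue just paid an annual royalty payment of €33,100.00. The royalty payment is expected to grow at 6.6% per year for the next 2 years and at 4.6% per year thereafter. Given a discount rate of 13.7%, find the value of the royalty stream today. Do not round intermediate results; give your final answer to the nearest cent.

D_1 = 35284.60000
D_2 = 37613.38360
Terminal value at year 2: TV = D_2×(1+g_2)/(r−g_2) = 39343.59925/0.091 = 432347.24446
P_0 = D_1/(1+r)^1 + D_2/(1+r)^2 + TV/(1+r)^2
    = 31033.06948 + 29095.20850 + 334435.03399 = 394563.31197

€394563.31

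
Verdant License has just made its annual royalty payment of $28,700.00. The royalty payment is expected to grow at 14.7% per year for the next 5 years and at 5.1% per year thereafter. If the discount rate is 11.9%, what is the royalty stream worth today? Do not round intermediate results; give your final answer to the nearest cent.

D_1 = 32918.90000
D_2 = 37757.97830
D_3 = 43308.40111
D_4 = 49674.73607
D_5 = 56976.92228
Terminal value at year 5: TV = D_5×(1+g_2)/(r−g_2) = 59882.74531/0.068 = 880628.60753
P_0 = D_1/(1+r)^1 + D_2/(1+r)^2 + D_3/(1+r)^3 + D_4/(1+r)^4 + D_5/(1+r)^5 + TV/(1+r)^5
    = 29418.14120 + 30154.25197 + 30908.78196 + 31682.19205 + 32474.95467 + 501929.07887 = 656567.40071

$656567.40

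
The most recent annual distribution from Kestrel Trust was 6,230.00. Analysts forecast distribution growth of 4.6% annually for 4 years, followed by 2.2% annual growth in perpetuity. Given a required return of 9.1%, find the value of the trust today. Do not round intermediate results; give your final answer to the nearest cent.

D_1 = 6516.58000
D_2 = 6816.34268
D_3 = 7129.89444
D_4 = 7457.86959
Terminal value at year 4: TV = D_4×(1+g_2)/(r−g_2) = 7621.94272/0.069 = 110462.93795
P_0 = D_1/(1+r)^1 + D_2/(1+r)^2 + D_3/(1+r)^3 + D_4/(1+r)^4 + TV/(1+r)^4
    = 5973.03391 + 5726.66680 + 5490.46147 + 5263.99881 + 77968.21426 = 100422.37525

100422.38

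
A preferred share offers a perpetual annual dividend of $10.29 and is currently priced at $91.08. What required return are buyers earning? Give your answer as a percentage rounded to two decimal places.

11.30%

P = C/r ⇒ r = C/P = $10.29/$91.08 = 0.112978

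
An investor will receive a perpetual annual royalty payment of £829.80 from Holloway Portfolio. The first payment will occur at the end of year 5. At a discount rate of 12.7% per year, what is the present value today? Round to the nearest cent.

Value at end of year 4: C / r = £829.80 / 0.127 = £6,533.8583
Discount to today: PV = £6,533.8583 / (1 + 0.127)^4 = £6,533.8583 / 1.613228 = £4,050.18

£4050.18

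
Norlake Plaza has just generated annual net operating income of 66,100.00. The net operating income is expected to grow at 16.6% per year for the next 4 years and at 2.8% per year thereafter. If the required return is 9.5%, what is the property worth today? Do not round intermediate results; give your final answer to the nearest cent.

D_1 = 77072.60000
D_2 = 89866.65160
D_3 = 104784.51577
D_4 = 122178.74538
Terminal value at year 4: TV = D_4×(1+g_2)/(r−g_2) = 125599.75025/0.067 = 1874623.13811
P_0 = D_1/(1+r)^1 + D_2/(1+r)^2 + D_3/(1+r)^3 + D_4/(1+r)^4 + TV/(1+r)^4
    = 70385.93607 + 74949.77302 + 79809.53000 + 84984.39450 + 1303939.66484 = 1614069.29843

1614069.30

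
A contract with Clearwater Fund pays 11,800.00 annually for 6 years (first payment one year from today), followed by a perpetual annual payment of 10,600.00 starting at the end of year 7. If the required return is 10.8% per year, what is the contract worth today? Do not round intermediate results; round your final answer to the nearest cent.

103254.18

PV of 6-year annuity: 11,800.00 × [1 − (1+0.108)^−6] / 0.108 = 50209.28815
Perpetuity value at year 6: 10,600.00 / 0.108 = 98148.14815
PV of perpetuity: 98148.14815 / (1+0.108)^6 = 53044.88930
Total PV = 50209.28815 + 53044.88930 = 103254.17745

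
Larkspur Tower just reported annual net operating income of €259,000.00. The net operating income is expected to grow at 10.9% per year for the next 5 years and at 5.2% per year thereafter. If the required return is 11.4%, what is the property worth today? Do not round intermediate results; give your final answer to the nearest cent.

D_1 = 287231.00000
D_2 = 318539.17900
D_3 = 353259.94951
D_4 = 391765.28401
D_5 = 434467.69996
Terminal value at year 5: TV = D_5×(1+g_2)/(r−g_2) = 457060.02036/0.062 = 7371935.81230
P_0 = D_1/(1+r)^1 + D_2/(1+r)^2 + D_3/(1+r)^3 + D_4/(1+r)^4 + D_5/(1+r)^5 + TV/(1+r)^5
    = 257837.52244 + 256680.26247 + 255528.19666 + 254381.30170 + 253239.55438 + 4296903.40664 = 5574570.24429

€5574570.24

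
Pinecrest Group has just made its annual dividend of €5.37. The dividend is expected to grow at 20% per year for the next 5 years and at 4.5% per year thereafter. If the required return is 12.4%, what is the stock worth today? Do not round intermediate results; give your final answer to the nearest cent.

€131.34

D_1 = 6.44400
D_2 = 7.73280
D_3 = 9.27936
D_4 = 11.13523
D_5 = 13.36228
Terminal value at year 5: TV = D_5×(1+g_2)/(r−g_2) = 13.96358/0.079 = 176.75419
P_0 = D_1/(1+r)^1 + D_2/(1+r)^2 + D_3/(1+r)^3 + D_4/(1+r)^4 + D_5/(1+r)^5 + TV/(1+r)^5
    = 5.73310 + 6.12074 + 6.53460 + 6.97644 + 7.44816 + 98.52312 = 131.33616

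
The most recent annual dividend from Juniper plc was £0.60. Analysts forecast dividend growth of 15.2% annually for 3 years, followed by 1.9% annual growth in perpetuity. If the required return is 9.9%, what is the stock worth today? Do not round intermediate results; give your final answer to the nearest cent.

£10.78

D_1 = 0.69120
D_2 = 0.79626
D_3 = 0.91729
Terminal value at year 3: TV = D_3×(1+g_2)/(r−g_2) = 0.93472/0.08 = 11.68404
P_0 = D_1/(1+r)^1 + D_2/(1+r)^2 + D_3/(1+r)^3 + TV/(1+r)^3
    = 0.62894 + 0.65927 + 0.69106 + 8.80237 = 10.78164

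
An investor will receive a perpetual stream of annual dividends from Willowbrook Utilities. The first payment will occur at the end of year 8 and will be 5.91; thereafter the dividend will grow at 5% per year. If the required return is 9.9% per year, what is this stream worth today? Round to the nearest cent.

62.29

Value at end of year 7: C₁ / (r − g) = 5.91 / (0.099 − 0.05) = 120.6122
Discount to today: PV = 120.6122 / (1 + 0.099)^7 = 120.6122 / 1.936350 = 62.29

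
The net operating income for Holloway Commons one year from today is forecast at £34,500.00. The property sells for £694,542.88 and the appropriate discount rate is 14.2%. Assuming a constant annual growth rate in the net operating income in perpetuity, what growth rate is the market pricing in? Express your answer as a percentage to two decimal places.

9.23%

P = D₁/(r−g) ⇒ g = r − D₁/P = 0.142 − £34,500.00/£694,542.88 = 0.092327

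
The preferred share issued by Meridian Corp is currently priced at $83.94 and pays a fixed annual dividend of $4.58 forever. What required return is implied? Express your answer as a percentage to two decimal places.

P = C/r ⇒ r = C/P = $4.58/$83.94 = 0.054563

5.46%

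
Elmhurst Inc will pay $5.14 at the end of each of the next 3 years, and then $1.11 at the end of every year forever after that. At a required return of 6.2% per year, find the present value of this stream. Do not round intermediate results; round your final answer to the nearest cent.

$28.64

PV of 3-year annuity: $5.14 × [1 − (1+0.062)^−3] / 0.062 = 13.68860
Perpetuity value at year 3: $1.11 / 0.062 = 17.90323
PV of perpetuity: 17.90323 / (1+0.062)^3 = 14.94713
Total PV = 13.68860 + 14.94713 = 28.63573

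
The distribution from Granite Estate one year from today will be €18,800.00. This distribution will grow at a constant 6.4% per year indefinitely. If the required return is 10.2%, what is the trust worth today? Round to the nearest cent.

Growing perpetuity: P = D₁ / (r − g) = €18,800.0000 / (0.102 − 0.064) = €494,736.84

€494736.84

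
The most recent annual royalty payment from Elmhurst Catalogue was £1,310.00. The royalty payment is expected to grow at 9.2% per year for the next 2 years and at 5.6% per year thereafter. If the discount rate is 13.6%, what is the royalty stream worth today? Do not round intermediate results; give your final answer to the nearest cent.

D_1 = 1430.52000
D_2 = 1562.12784
Terminal value at year 2: TV = D_2×(1+g_2)/(r−g_2) = 1649.60700/0.08 = 20620.08749
P_0 = D_1/(1+r)^1 + D_2/(1+r)^2 + TV/(1+r)^2
    = 1259.26056 + 1210.48639 + 15978.42030 = 18448.16725

£18448.17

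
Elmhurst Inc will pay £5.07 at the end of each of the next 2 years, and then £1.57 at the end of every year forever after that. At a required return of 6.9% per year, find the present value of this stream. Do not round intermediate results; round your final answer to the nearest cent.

£29.09

PV of 2-year annuity: £5.07 × [1 − (1+0.069)^−2] / 0.069 = 9.17937
Perpetuity value at year 2: £1.57 / 0.069 = 22.75362
PV of perpetuity: 22.75362 / (1+0.069)^2 = 19.91110
Total PV = 9.17937 + 19.91110 = 29.09047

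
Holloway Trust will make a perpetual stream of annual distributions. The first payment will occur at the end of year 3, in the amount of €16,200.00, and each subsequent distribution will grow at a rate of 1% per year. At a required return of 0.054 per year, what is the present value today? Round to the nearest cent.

Value at end of year 2: C₁ / (r − g) = €16,200.00 / (0.054 − 0.01) = €368,181.8182
Discount to today: PV = €368,181.8182 / (1 + 0.054)^2 = €368,181.8182 / 1.110916 = €331,421.83

€331421.83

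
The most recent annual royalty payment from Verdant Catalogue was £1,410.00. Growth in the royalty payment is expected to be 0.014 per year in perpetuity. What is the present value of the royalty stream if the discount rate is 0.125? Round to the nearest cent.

£12880.54

D₁ = D₀ × (1 + g) = £1,410.00 × 1.014 = £1,429.7400
Growing perpetuity: P = D₁ / (r − g) = £1,429.7400 / (0.125 − 0.014) = £12,880.54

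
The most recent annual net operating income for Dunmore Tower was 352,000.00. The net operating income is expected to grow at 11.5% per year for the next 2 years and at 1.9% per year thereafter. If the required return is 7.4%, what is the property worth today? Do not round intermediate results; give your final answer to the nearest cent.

D_1 = 392480.00000
D_2 = 437615.20000
Terminal value at year 2: TV = D_2×(1+g_2)/(r−g_2) = 445929.88880/0.055 = 8107816.16000
P_0 = D_1/(1+r)^1 + D_2/(1+r)^2 + TV/(1+r)^2
    = 365437.61639 + 379388.21441 + 7029028.91781 = 7773854.74860

7773854.75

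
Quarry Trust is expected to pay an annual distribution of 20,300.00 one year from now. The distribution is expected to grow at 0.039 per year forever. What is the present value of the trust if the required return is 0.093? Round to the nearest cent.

Growing perpetuity: P = D₁ / (r − g) = 20,300.0000 / (0.093 − 0.039) = 375,925.93

375925.93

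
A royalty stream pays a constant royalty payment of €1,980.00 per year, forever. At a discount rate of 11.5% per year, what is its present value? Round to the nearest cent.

€17217.39

Level perpetuity: PV = C / r = €1,980.00 / 0.115 = €17,217.39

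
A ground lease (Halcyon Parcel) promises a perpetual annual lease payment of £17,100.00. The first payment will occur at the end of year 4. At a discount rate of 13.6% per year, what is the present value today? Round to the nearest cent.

£85767.39

Value at end of year 3: C / r = £17,100.00 / 0.136 = £125,735.2941
Discount to today: PV = £125,735.2941 / (1 + 0.136)^3 = £125,735.2941 / 1.466003 = £85,767.39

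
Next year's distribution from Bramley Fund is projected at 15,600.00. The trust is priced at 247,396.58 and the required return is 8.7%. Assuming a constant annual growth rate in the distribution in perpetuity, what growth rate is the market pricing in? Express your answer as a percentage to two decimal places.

2.39%

P = D₁/(r−g) ⇒ g = r − D₁/P = 0.087 − 15,600.00/247,396.58 = 0.023943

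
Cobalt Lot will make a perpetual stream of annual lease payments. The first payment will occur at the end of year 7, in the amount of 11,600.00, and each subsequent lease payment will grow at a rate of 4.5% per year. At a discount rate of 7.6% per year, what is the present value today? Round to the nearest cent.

Value at end of year 6: C₁ / (r − g) = 11,600.00 / (0.076 − 0.045) = 374,193.5484
Discount to today: PV = 374,193.5484 / (1 + 0.076)^6 = 374,193.5484 / 1.551935 = 241,114.13

241114.13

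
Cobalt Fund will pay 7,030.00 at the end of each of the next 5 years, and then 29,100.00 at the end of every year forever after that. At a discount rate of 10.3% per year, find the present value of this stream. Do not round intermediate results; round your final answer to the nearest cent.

199498.87

PV of 5-year annuity: 7,030.00 × [1 − (1+0.103)^−5] / 0.103 = 26446.24218
Perpetuity value at year 5: 29,100.00 / 0.103 = 282524.27184
PV of perpetuity: 282524.27184 / (1+0.103)^5 = 173052.62925
Total PV = 26446.24218 + 173052.62925 = 199498.87143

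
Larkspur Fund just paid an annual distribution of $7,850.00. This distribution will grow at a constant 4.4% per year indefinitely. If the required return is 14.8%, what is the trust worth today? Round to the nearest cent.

$78801.92

D₁ = D₀ × (1 + g) = $7,850.00 × 1.044 = $8,195.4000
Growing perpetuity: P = D₁ / (r − g) = $8,195.4000 / (0.148 − 0.044) = $78,801.92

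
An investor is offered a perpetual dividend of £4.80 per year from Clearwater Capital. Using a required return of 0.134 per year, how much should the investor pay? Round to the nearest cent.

£35.82

Level perpetuity: PV = C / r = £4.80 / 0.134 = £35.82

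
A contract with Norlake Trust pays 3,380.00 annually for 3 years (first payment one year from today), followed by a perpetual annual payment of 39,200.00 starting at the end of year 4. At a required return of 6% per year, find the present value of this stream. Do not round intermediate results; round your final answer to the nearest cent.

557586.05

PV of 3-year annuity: 3,380.00 × [1 − (1+0.06)^−3] / 0.06 = 9034.78039
Perpetuity value at year 3: 39,200.00 / 0.06 = 653333.33333
PV of perpetuity: 653333.33333 / (1+0.06)^3 = 548551.26491
Total PV = 9034.78039 + 548551.26491 = 557586.04530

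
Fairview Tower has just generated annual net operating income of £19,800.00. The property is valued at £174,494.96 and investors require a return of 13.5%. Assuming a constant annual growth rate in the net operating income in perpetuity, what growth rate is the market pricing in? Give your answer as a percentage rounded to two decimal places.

1.93%

P = D₀(1+g)/(r−g) ⇒ P(r−g) = D₀(1+g) ⇒ g(P+D₀) = P·r − D₀
g = (P·r − D₀)/(P + D₀) = (£174,494.96×0.135 − £19,800.00) / (£174,494.96 + £19,800.00) = 0.019336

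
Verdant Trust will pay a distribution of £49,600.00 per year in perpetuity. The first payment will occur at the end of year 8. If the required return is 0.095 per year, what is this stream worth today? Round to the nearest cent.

Value at end of year 7: C / r = £49,600.00 / 0.095 = £522,105.2632
Discount to today: PV = £522,105.2632 / (1 + 0.095)^7 = £522,105.2632 / 1.887552 = £276,604.50

£276604.50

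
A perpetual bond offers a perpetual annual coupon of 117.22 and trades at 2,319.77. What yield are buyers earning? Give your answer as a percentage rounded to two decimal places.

5.05%

P = C/r ⇒ r = C/P = 117.22/2,319.77 = 0.050531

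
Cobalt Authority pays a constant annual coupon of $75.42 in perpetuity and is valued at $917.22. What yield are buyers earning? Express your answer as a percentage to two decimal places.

8.22%

P = C/r ⇒ r = C/P = $75.42/$917.22 = 0.082227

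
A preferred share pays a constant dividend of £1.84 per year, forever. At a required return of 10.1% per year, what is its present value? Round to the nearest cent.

Level perpetuity: PV = C / r = £1.84 / 0.101 = £18.22

£18.22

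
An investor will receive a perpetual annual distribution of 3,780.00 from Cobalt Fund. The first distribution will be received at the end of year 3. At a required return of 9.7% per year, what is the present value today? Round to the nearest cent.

Value at end of year 2: C / r = 3,780.00 / 0.097 = 38,969.0722
Discount to today: PV = 38,969.0722 / (1 + 0.097)^2 = 38,969.0722 / 1.203409 = 32,382.23

32382.23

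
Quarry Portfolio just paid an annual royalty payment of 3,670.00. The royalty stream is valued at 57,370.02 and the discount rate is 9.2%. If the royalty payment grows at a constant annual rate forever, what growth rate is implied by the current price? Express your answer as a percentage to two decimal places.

P = D₀(1+g)/(r−g) ⇒ P(r−g) = D₀(1+g) ⇒ g(P+D₀) = P·r − D₀
g = (P·r − D₀)/(P + D₀) = (57,370.02×0.092 − 3,670.00) / (57,370.02 + 3,670.00) = 0.026344

2.63%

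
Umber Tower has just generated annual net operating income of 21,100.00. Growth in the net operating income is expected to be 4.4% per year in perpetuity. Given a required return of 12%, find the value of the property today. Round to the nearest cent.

289847.37

D₁ = D₀ × (1 + g) = 21,100.00 × 1.044 = 22,028.4000
Growing perpetuity: P = D₁ / (r − g) = 22,028.4000 / (0.12 − 0.044) = 289,847.37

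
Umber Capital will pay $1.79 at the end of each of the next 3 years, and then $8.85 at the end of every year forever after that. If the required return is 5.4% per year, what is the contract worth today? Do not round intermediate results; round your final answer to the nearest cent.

$144.81

PV of 3-year annuity: $1.79 × [1 − (1+0.054)^−3] / 0.054 = 4.83831
Perpetuity value at year 3: $8.85 / 0.054 = 163.88889
PV of perpetuity: 163.88889 / (1+0.054)^3 = 139.96765
Total PV = 4.83831 + 139.96765 = 144.80596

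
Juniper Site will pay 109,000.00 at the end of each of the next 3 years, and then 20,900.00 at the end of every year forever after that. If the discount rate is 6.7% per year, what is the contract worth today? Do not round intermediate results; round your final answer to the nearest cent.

544415.66

PV of 3-year annuity: 109,000.00 × [1 − (1+0.067)^−3] / 0.067 = 287625.59531
Perpetuity value at year 3: 20,900.00 / 0.067 = 311940.29851
PV of perpetuity: 311940.29851 / (1+0.067)^3 = 256790.06968
Total PV = 287625.59531 + 256790.06968 = 544415.66499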